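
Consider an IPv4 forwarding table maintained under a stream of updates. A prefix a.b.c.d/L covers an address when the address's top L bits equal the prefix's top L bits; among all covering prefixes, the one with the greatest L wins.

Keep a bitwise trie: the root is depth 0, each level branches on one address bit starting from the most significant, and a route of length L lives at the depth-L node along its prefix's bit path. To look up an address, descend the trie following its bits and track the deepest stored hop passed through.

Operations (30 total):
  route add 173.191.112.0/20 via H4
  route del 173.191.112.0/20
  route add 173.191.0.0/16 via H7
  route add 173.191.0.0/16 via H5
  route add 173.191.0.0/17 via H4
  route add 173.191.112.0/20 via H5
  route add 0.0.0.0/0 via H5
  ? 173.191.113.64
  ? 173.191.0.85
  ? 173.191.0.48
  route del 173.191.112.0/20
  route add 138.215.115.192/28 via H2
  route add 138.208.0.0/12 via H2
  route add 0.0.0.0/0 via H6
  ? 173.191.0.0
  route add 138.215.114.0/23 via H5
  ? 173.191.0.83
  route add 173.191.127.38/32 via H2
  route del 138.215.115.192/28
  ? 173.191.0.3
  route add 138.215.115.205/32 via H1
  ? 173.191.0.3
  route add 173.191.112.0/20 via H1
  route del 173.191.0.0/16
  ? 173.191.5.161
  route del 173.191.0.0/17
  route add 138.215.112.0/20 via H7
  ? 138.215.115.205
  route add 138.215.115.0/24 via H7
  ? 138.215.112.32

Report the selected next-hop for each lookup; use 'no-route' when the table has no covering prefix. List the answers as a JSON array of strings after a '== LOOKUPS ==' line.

Process each operation:
  + 173.191.112.0/20 (H4) depth=20
  del 173.191.112.0/20 (clear depth 20)
  + 173.191.0.0/16 (H7) depth=16
  + 173.191.0.0/16 (H5) depth=16
  + 173.191.0.0/17 (H4) depth=17
  + 173.191.112.0/20 (H5) depth=20
  + 0.0.0.0/0 (H5) depth=0
  Q 173.191.113.64: descend 10101101101111110111 ; hops seen [H5,H5,H4,H5] ; pick H5
  Q 173.191.0.85: descend 10101101101111110 ; hops seen [H5,H5,H4] ; pick H4
  Q 173.191.0.48: descend 10101101101111110 ; hops seen [H5,H5,H4] ; pick H4
  del 173.191.112.0/20 (clear depth 20)
  + 138.215.115.192/28 (H2) depth=28
  + 138.208.0.0/12 (H2) depth=12
  + 0.0.0.0/0 (H6) depth=0
  Q 173.191.0.0: descend 10101101101111110 ; hops seen [H6,H5,H4] ; pick H4
  + 138.215.114.0/23 (H5) depth=23
  Q 173.191.0.83: descend 10101101101111110 ; hops seen [H6,H5,H4] ; pick H4
  + 173.191.127.38/32 (H2) depth=32
  del 138.215.115.192/28 (clear depth 28)
  Q 173.191.0.3: descend 10101101101111110 ; hops seen [H6,H5,H4] ; pick H4
  + 138.215.115.205/32 (H1) depth=32
  Q 173.191.0.3: descend 10101101101111110 ; hops seen [H6,H5,H4] ; pick H4
  + 173.191.112.0/20 (H1) depth=20
  del 173.191.0.0/16 (clear depth 16)
  Q 173.191.5.161: descend 10101101101111110 ; hops seen [H6,H4] ; pick H4
  del 173.191.0.0/17 (clear depth 17)
  + 138.215.112.0/20 (H7) depth=20
  Q 138.215.115.205: descend 10001010110101110111001111001101 ; hops seen [H6,H2,H7,H5,H1] ; pick H1
  + 138.215.115.0/24 (H7) depth=24
  Q 138.215.112.32: descend 1000101011010111011100 ; hops seen [H6,H2,H7] ; pick H7

== LOOKUPS ==
["H5","H4","H4","H4","H4","H4","H4","H4","H1","H7"]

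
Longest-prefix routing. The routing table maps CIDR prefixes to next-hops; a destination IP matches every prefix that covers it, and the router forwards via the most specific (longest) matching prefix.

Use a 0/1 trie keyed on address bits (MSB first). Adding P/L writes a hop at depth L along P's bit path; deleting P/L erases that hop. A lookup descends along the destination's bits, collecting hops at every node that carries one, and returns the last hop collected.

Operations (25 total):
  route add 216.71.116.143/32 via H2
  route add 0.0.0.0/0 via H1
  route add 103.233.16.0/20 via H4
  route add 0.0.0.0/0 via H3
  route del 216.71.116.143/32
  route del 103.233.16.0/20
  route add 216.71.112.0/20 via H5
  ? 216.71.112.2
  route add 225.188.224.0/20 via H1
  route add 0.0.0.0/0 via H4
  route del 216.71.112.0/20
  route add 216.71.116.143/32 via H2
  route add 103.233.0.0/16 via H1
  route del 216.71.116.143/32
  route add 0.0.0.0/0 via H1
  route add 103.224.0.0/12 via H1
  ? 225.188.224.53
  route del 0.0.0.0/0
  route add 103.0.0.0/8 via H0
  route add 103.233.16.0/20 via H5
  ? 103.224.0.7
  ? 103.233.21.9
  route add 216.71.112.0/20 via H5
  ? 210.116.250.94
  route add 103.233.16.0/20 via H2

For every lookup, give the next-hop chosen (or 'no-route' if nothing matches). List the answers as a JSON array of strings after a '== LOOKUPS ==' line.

Apply in order:
  + 216.71.116.143/32 (H2) depth=32
  + 0.0.0.0/0 (H1) depth=0
  + 103.233.16.0/20 (H4) depth=20
  + 0.0.0.0/0 (H3) depth=0
  - 216.71.116.143/32 clear@32
  - 103.233.16.0/20 clear@20
  + 216.71.112.0/20 (H5) depth=20
  lookup 216.71.112.2: bits 110110000100011101110 walk d0:H3→d1:-→d2:-→d3:-→d4:-→d5:-→d6:-→d7:-→d8:-→d9:-→d10:-→d11:-→d12:-→d13:-→d14:-→d15:-→d16:-→d17:-→d18:-→d19:-→d20:H5→d21:- -> H5
  + 225.188.224.0/20 (H1) depth=20
  + 0.0.0.0/0 (H4) depth=0
  - 216.71.112.0/20 clear@20
  + 216.71.116.143/32 (H2) depth=32
  + 103.233.0.0/16 (H1) depth=16
  - 216.71.116.143/32 clear@32
  + 0.0.0.0/0 (H1) depth=0
  + 103.224.0.0/12 (H1) depth=12
  lookup 225.188.224.53: bits 11100001101111001110 walk d0:H1→d1:-→d2:-→d3:-→d4:-→d5:-→d6:-→d7:-→d8:-→d9:-→d10:-→d11:-→d12:-→d13:-→d14:-→d15:-→d16:-→d17:-→d18:-→d19:-→d20:H1 -> H1
  - 0.0.0.0/0 clear@0
  + 103.0.0.0/8 (H0) depth=8
  + 103.233.16.0/20 (H5) depth=20
  lookup 103.224.0.7: bits 011001111110 walk d0:-→d1:-→d2:-→d3:-→d4:-→d5:-→d6:-→d7:-→d8:H0→d9:-→d10:-→d11:-→d12:H1 -> H1
  lookup 103.233.21.9: bits 01100111111010010001 walk d0:-→d1:-→d2:-→d3:-→d4:-→d5:-→d6:-→d7:-→d8:H0→d9:-→d10:-→d11:-→d12:H1→d13:-→d14:-→d15:-→d16:H1→d17:-→d18:-→d19:-→d20:H5 -> H5
  + 216.71.112.0/20 (H5) depth=20
  lookup 210.116.250.94: bits 1101 walk d0:-→d1:-→d2:-→d3:-→d4:- -> no-route
  + 103.233.16.0/20 (H2) depth=20

== LOOKUPS ==
["H5","H1","H1","H5","no-route"]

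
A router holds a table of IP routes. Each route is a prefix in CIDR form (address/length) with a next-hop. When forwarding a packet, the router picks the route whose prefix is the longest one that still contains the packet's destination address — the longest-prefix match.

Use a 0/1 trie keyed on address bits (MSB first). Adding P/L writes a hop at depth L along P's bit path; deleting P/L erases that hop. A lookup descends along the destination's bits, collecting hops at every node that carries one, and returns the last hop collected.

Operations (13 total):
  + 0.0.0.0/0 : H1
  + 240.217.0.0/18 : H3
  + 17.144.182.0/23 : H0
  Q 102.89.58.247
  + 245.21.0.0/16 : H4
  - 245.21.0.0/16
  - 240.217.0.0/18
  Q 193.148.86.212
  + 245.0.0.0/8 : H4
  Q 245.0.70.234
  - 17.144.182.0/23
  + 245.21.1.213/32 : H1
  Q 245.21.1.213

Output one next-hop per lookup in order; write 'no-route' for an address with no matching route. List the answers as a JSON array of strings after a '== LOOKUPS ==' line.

Process each operation:
  + 0.0.0.0/0 (H1) depth=0
  + 240.217.0.0/18 (H3) depth=18
  + 17.144.182.0/23 (H0) depth=23
  lookup 102.89.58.247: bits 0 walk d0:H1→d1:- -> H1
  + 245.21.0.0/16 (H4) depth=16
  - 245.21.0.0/16 clear@16
  - 240.217.0.0/18 clear@18
  lookup 193.148.86.212: bits 11 walk d0:H1→d1:-→d2:- -> H1
  + 245.0.0.0/8 (H4) depth=8
  lookup 245.0.70.234: bits 11110101000 walk d0:H1→d1:-→d2:-→d3:-→d4:-→d5:-→d6:-→d7:-→d8:H4→d9:-→d10:-→d11:- -> H4
  - 17.144.182.0/23 clear@23
  + 245.21.1.213/32 (H1) depth=32
  lookup 245.21.1.213: bits 11110101000101010000000111010101 walk d0:H1→d1:-→d2:-→d3:-→d4:-→d5:-→d6:-→d7:-→d8:H4→d9:-→d10:-→d11:-→d12:-→d13:-→d14:-→d15:-→d16:-→d17:-→d18:-→d19:-→d20:-→d21:-→d22:-→d23:-→d24:-→d25:-→d26:-→d27:-→d28:-→d29:-→d30:-→d31:-→d32:H1 -> H1

== LOOKUPS ==
["H1","H1","H4","H1"]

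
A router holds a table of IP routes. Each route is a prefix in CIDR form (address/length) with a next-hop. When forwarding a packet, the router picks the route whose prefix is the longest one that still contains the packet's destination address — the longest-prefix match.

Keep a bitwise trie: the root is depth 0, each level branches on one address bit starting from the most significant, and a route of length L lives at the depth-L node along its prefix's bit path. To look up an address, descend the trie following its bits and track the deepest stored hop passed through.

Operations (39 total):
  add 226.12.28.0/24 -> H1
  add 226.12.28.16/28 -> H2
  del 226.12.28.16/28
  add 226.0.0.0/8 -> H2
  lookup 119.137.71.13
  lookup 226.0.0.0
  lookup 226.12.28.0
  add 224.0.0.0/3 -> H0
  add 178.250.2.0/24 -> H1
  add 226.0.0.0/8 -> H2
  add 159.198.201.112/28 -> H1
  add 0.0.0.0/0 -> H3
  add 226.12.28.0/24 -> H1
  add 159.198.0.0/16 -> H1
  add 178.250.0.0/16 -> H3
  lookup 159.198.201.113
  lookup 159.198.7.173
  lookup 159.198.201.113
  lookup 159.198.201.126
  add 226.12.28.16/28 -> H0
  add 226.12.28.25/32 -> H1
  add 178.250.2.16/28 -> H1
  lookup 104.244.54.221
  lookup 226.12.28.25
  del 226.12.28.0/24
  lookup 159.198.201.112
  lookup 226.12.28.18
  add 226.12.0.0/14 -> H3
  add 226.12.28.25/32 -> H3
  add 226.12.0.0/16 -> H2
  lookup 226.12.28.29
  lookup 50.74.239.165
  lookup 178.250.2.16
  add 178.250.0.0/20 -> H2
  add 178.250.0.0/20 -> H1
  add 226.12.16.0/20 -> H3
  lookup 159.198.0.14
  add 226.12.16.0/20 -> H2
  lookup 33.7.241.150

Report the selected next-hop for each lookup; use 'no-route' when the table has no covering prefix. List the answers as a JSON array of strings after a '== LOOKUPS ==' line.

Trace:
  + 226.12.28.0/24 (H1) depth=24
  + 226.12.28.16/28 (H2) depth=28
  del 226.12.28.16/28 (clear depth 28)
  + 226.0.0.0/8 (H2) depth=8
  ? 119.137.71.13  path d0:-  best=no-route
  ? 226.0.0.0  path d0:-→d1:-→d2:-→d3:-→d4:-→d5:-→d6:-→d7:-→d8:H2→d9:-→d10:-→d11:-→d12:-  best=H2
  ? 226.12.28.0  path d0:-→d1:-→d2:-→d3:-→d4:-→d5:-→d6:-→d7:-→d8:H2→d9:-→d10:-→d11:-→d12:-→d13:-→d14:-→d15:-→d16:-→d17:-→d18:-→d19:-→d20:-→d21:-→d22:-→d23:-→d24:H1→d25:-→d26:-→d27:-  best=H1
  + 224.0.0.0/3 (H0) depth=3
  + 178.250.2.0/24 (H1) depth=24
  + 226.0.0.0/8 (H2) depth=8
  + 159.198.201.112/28 (H1) depth=28
  + 0.0.0.0/0 (H3) depth=0
  + 226.12.28.0/24 (H1) depth=24
  + 159.198.0.0/16 (H1) depth=16
  + 178.250.0.0/16 (H3) depth=16
  ? 159.198.201.113  path d0:H3→d1:-→d2:-→d3:-→d4:-→d5:-→d6:-→d7:-→d8:-→d9:-→d10:-→d11:-→d12:-→d13:-→d14:-→d15:-→d16:H1→d17:-→d18:-→d19:-→d20:-→d21:-→d22:-→d23:-→d24:-→d25:-→d26:-→d27:-→d28:H1  best=H1
  ? 159.198.7.173  path d0:H3→d1:-→d2:-→d3:-→d4:-→d5:-→d6:-→d7:-→d8:-→d9:-→d10:-→d11:-→d12:-→d13:-→d14:-→d15:-→d16:H1  best=H1
  ? 159.198.201.113  path d0:H3→d1:-→d2:-→d3:-→d4:-→d5:-→d6:-→d7:-→d8:-→d9:-→d10:-→d11:-→d12:-→d13:-→d14:-→d15:-→d16:H1→d17:-→d18:-→d19:-→d20:-→d21:-→d22:-→d23:-→d24:-→d25:-→d26:-→d27:-→d28:H1  best=H1
  ? 159.198.201.126  path d0:H3→d1:-→d2:-→d3:-→d4:-→d5:-→d6:-→d7:-→d8:-→d9:-→d10:-→d11:-→d12:-→d13:-→d14:-→d15:-→d16:H1→d17:-→d18:-→d19:-→d20:-→d21:-→d22:-→d23:-→d24:-→d25:-→d26:-→d27:-→d28:H1  best=H1
  + 226.12.28.16/28 (H0) depth=28
  + 226.12.28.25/32 (H1) depth=32
  + 178.250.2.16/28 (H1) depth=28
  ? 104.244.54.221  path d0:H3  best=H3
  ? 226.12.28.25  path d0:H3→d1:-→d2:-→d3:H0→d4:-→d5:-→d6:-→d7:-→d8:H2→d9:-→d10:-→d11:-→d12:-→d13:-→d14:-→d15:-→d16:-→d17:-→d18:-→d19:-→d20:-→d21:-→d22:-→d23:-→d24:H1→d25:-→d26:-→d27:-→d28:H0→d29:-→d30:-→d31:-→d32:H1  best=H1
  del 226.12.28.0/24 (clear depth 24)
  ? 159.198.201.112  path d0:H3→d1:-→d2:-→d3:-→d4:-→d5:-→d6:-→d7:-→d8:-→d9:-→d10:-→d11:-→d12:-→d13:-→d14:-→d15:-→d16:H1→d17:-→d18:-→d19:-→d20:-→d21:-→d22:-→d23:-→d24:-→d25:-→d26:-→d27:-→d28:H1  best=H1
  ? 226.12.28.18  path d0:H3→d1:-→d2:-→d3:H0→d4:-→d5:-→d6:-→d7:-→d8:H2→d9:-→d10:-→d11:-→d12:-→d13:-→d14:-→d15:-→d16:-→d17:-→d18:-→d19:-→d20:-→d21:-→d22:-→d23:-→d24:-→d25:-→d26:-→d27:-→d28:H0  best=H0
  + 226.12.0.0/14 (H3) depth=14
  + 226.12.28.25/32 (H3) depth=32
  + 226.12.0.0/16 (H2) depth=16
  ? 226.12.28.29  path d0:H3→d1:-→d2:-→d3:H0→d4:-→d5:-→d6:-→d7:-→d8:H2→d9:-→d10:-→d11:-→d12:-→d13:-→d14:H3→d15:-→d16:H2→d17:-→d18:-→d19:-→d20:-→d21:-→d22:-→d23:-→d24:-→d25:-→d26:-→d27:-→d28:H0→d29:-  best=H0
  ? 50.74.239.165  path d0:H3  best=H3
  ? 178.250.2.16  path d0:H3→d1:-→d2:-→d3:-→d4:-→d5:-→d6:-→d7:-→d8:-→d9:-→d10:-→d11:-→d12:-→d13:-→d14:-→d15:-→d16:H3→d17:-→d18:-→d19:-→d20:-→d21:-→d22:-→d23:-→d24:H1→d25:-→d26:-→d27:-→d28:H1  best=H1
  + 178.250.0.0/20 (H2) depth=20
  + 178.250.0.0/20 (H1) depth=20
  + 226.12.16.0/20 (H3) depth=20
  ? 159.198.0.14  path d0:H3→d1:-→d2:-→d3:-→d4:-→d5:-→d6:-→d7:-→d8:-→d9:-→d10:-→d11:-→d12:-→d13:-→d14:-→d15:-→d16:H1  best=H1
  + 226.12.16.0/20 (H2) depth=20
  ? 33.7.241.150  path d0:H3  best=H3

== LOOKUPS ==
["no-route","H2","H1","H1","H1","H1","H1","H3","H1","H1","H0","H0","H3","H1","H1","H3"]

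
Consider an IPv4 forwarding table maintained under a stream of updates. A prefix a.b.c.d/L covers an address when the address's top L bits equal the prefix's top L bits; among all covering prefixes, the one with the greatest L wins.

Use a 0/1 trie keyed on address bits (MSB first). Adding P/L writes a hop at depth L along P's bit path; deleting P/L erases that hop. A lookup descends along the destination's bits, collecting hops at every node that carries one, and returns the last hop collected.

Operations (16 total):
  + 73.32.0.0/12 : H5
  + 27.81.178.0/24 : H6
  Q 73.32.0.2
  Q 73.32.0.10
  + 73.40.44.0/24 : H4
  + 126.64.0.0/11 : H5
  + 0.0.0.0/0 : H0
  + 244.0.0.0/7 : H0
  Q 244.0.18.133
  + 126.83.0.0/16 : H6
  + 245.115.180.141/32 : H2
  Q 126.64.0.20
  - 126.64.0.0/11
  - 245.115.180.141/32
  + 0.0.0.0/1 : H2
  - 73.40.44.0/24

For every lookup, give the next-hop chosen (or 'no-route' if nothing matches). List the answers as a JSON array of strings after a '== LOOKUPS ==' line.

Apply in order:
  add 73.32.0.0/12 -> H5 at depth 12
  add 27.81.178.0/24 -> H6 at depth 24
  lookup 73.32.0.2: bits 010010010010 walk d0:-→d1:-→d2:-→d3:-→d4:-→d5:-→d6:-→d7:-→d8:-→d9:-→d10:-→d11:-→d12:H5 -> H5
  lookup 73.32.0.10: bits 010010010010 walk d0:-→d1:-→d2:-→d3:-→d4:-→d5:-→d6:-→d7:-→d8:-→d9:-→d10:-→d11:-→d12:H5 -> H5
  add 73.40.44.0/24 -> H4 at depth 24
  add 126.64.0.0/11 -> H5 at depth 11
  add 0.0.0.0/0 -> H0 at depth 0
  add 244.0.0.0/7 -> H0 at depth 7
  lookup 244.0.18.133: bits 1111010 walk d0:H0→d1:-→d2:-→d3:-→d4:-→d5:-→d6:-→d7:H0 -> H0
  add 126.83.0.0/16 -> H6 at depth 16
  add 245.115.180.141/32 -> H2 at depth 32
  lookup 126.64.0.20: bits 01111110010 walk d0:H0→d1:-→d2:-→d3:-→d4:-→d5:-→d6:-→d7:-→d8:-→d9:-→d10:-→d11:H5 -> H5
  - 126.64.0.0/11 clear@11
  - 245.115.180.141/32 clear@32
  add 0.0.0.0/1 -> H2 at depth 1
  - 73.40.44.0/24 clear@24

== LOOKUPS ==
["H5","H5","H0","H5"]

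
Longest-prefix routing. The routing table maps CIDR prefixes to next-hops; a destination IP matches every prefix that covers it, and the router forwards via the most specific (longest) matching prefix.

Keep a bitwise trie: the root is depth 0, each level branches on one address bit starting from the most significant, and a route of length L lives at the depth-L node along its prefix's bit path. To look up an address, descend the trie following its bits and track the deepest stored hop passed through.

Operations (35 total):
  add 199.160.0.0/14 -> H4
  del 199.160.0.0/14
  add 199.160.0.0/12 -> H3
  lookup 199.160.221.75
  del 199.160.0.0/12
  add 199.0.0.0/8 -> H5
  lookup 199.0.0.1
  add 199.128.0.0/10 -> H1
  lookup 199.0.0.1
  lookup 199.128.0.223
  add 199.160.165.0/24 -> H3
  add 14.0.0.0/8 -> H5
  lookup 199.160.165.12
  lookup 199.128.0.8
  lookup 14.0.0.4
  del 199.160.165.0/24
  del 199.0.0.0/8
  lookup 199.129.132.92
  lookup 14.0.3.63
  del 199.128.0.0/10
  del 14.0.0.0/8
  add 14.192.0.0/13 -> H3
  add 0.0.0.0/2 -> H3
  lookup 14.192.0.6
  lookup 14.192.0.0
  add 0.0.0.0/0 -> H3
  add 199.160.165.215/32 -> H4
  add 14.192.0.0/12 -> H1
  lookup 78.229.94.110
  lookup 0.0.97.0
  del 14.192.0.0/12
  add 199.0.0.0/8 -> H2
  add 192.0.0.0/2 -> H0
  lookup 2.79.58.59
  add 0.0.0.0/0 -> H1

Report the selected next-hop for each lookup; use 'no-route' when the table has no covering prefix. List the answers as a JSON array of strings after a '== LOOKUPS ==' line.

Trace:
  + 199.160.0.0/14 (H4) depth=14
  - 199.160.0.0/14 clear@14
  + 199.160.0.0/12 (H3) depth=12
  Q 199.160.221.75: descend 11000111101000 ; hops seen [H3] ; pick H3
  - 199.160.0.0/12 clear@12
  + 199.0.0.0/8 (H5) depth=8
  Q 199.0.0.1: descend 11000111 ; hops seen [H5] ; pick H5
  + 199.128.0.0/10 (H1) depth=10
  Q 199.0.0.1: descend 11000111 ; hops seen [H5] ; pick H5
  Q 199.128.0.223: descend 1100011110 ; hops seen [H5,H1] ; pick H1
  + 199.160.165.0/24 (H3) depth=24
  + 14.0.0.0/8 (H5) depth=8
  Q 199.160.165.12: descend 110001111010000010100101 ; hops seen [H5,H1,H3] ; pick H3
  Q 199.128.0.8: descend 1100011110 ; hops seen [H5,H1] ; pick H1
  Q 14.0.0.4: descend 00001110 ; hops seen [H5] ; pick H5
  - 199.160.165.0/24 clear@24
  - 199.0.0.0/8 clear@8
  Q 199.129.132.92: descend 1100011110 ; hops seen [H1] ; pick H1
  Q 14.0.3.63: descend 00001110 ; hops seen [H5] ; pick H5
  - 199.128.0.0/10 clear@10
  - 14.0.0.0/8 clear@8
  + 14.192.0.0/13 (H3) depth=13
  + 0.0.0.0/2 (H3) depth=2
  Q 14.192.0.6: descend 0000111011000 ; hops seen [H3,H3] ; pick H3
  Q 14.192.0.0: descend 0000111011000 ; hops seen [H3,H3] ; pick H3
  + 0.0.0.0/0 (H3) depth=0
  + 199.160.165.215/32 (H4) depth=32
  + 14.192.0.0/12 (H1) depth=12
  Q 78.229.94.110: descend 0 ; hops seen [H3] ; pick H3
  Q 0.0.97.0: descend 0000 ; hops seen [H3,H3] ; pick H3
  - 14.192.0.0/12 clear@12
  + 199.0.0.0/8 (H2) depth=8
  + 192.0.0.0/2 (H0) depth=2
  Q 2.79.58.59: descend 0000 ; hops seen [H3,H3] ; pick H3
  + 0.0.0.0/0 (H1) depth=0

== LOOKUPS ==
["H3","H5","H5","H1","H3","H1","H5","H1","H5","H3","H3","H3","H3","H3"]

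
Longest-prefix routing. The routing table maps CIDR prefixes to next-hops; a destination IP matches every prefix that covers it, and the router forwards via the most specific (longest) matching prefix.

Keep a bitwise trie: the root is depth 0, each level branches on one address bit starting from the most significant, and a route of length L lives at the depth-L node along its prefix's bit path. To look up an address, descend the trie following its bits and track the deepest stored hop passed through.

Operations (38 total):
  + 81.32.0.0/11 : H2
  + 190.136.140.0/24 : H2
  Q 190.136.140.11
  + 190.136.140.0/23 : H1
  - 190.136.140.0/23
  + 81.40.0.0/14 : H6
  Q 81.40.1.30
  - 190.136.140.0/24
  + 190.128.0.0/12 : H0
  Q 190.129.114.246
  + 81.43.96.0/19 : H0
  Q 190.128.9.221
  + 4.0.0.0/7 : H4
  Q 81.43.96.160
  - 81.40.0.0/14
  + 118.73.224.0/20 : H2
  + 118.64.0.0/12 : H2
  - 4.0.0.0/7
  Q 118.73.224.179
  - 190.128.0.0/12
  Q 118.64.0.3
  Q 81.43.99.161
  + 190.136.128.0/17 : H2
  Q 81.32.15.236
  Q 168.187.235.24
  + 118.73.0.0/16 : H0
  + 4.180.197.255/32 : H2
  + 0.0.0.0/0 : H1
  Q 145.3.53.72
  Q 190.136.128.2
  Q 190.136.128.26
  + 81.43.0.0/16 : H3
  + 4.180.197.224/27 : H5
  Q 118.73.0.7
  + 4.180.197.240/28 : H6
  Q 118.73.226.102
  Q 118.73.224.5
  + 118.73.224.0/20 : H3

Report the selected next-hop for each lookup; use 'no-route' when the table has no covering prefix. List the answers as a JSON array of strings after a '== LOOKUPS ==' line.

Process each operation:
  add 81.32.0.0/11 -> H2 at depth 11
  add 190.136.140.0/24 -> H2 at depth 24
  lookup 190.136.140.11: bits 101111101000100010001100 walk d0:-→d1:-→d2:-→d3:-→d4:-→d5:-→d6:-→d7:-→d8:-→d9:-→d10:-→d11:-→d12:-→d13:-→d14:-→d15:-→d16:-→d17:-→d18:-→d19:-→d20:-→d21:-→d22:-→d23:-→d24:H2 -> H2
  add 190.136.140.0/23 -> H1 at depth 23
  del 190.136.140.0/23 (clear depth 23)
  add 81.40.0.0/14 -> H6 at depth 14
  lookup 81.40.1.30: bits 01010001001010 walk d0:-→d1:-→d2:-→d3:-→d4:-→d5:-→d6:-→d7:-→d8:-→d9:-→d10:-→d11:H2→d12:-→d13:-→d14:H6 -> H6
  del 190.136.140.0/24 (clear depth 24)
  add 190.128.0.0/12 -> H0 at depth 12
  lookup 190.129.114.246: bits 101111101000 walk d0:-→d1:-→d2:-→d3:-→d4:-→d5:-→d6:-→d7:-→d8:-→d9:-→d10:-→d11:-→d12:H0 -> H0
  add 81.43.96.0/19 -> H0 at depth 19
  lookup 190.128.9.221: bits 101111101000 walk d0:-→d1:-→d2:-→d3:-→d4:-→d5:-→d6:-→d7:-→d8:-→d9:-→d10:-→d11:-→d12:H0 -> H0
  add 4.0.0.0/7 -> H4 at depth 7
  lookup 81.43.96.160: bits 0101000100101011011 walk d0:-→d1:-→d2:-→d3:-→d4:-→d5:-→d6:-→d7:-→d8:-→d9:-→d10:-→d11:H2→d12:-→d13:-→d14:H6→d15:-→d16:-→d17:-→d18:-→d19:H0 -> H0
  del 81.40.0.0/14 (clear depth 14)
  add 118.73.224.0/20 -> H2 at depth 20
  add 118.64.0.0/12 -> H2 at depth 12
  del 4.0.0.0/7 (clear depth 7)
  lookup 118.73.224.179: bits 01110110010010011110 walk d0:-→d1:-→d2:-→d3:-→d4:-→d5:-→d6:-→d7:-→d8:-→d9:-→d10:-→d11:-→d12:H2→d13:-→d14:-→d15:-→d16:-→d17:-→d18:-→d19:-→d20:H2 -> H2
  del 190.128.0.0/12 (clear depth 12)
  lookup 118.64.0.3: bits 011101100100 walk d0:-→d1:-→d2:-→d3:-→d4:-→d5:-→d6:-→d7:-→d8:-→d9:-→d10:-→d11:-→d12:H2 -> H2
  lookup 81.43.99.161: bits 0101000100101011011 walk d0:-→d1:-→d2:-→d3:-→d4:-→d5:-→d6:-→d7:-→d8:-→d9:-→d10:-→d11:H2→d12:-→d13:-→d14:-→d15:-→d16:-→d17:-→d18:-→d19:H0 -> H0
  add 190.136.128.0/17 -> H2 at depth 17
  lookup 81.32.15.236: bits 010100010010 walk d0:-→d1:-→d2:-→d3:-→d4:-→d5:-→d6:-→d7:-→d8:-→d9:-→d10:-→d11:H2→d12:- -> H2
  lookup 168.187.235.24: bits 101 walk d0:-→d1:-→d2:-→d3:- -> no-route
  add 118.73.0.0/16 -> H0 at depth 16
  add 4.180.197.255/32 -> H2 at depth 32
  add 0.0.0.0/0 -> H1 at depth 0
  lookup 145.3.53.72: bits 10 walk d0:H1→d1:-→d2:- -> H1
  lookup 190.136.128.2: bits 10111110100010001000 walk d0:H1→d1:-→d2:-→d3:-→d4:-→d5:-→d6:-→d7:-→d8:-→d9:-→d10:-→d11:-→d12:-→d13:-→d14:-→d15:-→d16:-→d17:H2→d18:-→d19:-→d20:- -> H2
  lookup 190.136.128.26: bits 10111110100010001000 walk d0:H1→d1:-→d2:-→d3:-→d4:-→d5:-→d6:-→d7:-→d8:-→d9:-→d10:-→d11:-→d12:-→d13:-→d14:-→d15:-→d16:-→d17:H2→d18:-→d19:-→d20:- -> H2
  add 81.43.0.0/16 -> H3 at depth 16
  add 4.180.197.224/27 -> H5 at depth 27
  lookup 118.73.0.7: bits 0111011001001001 walk d0:H1→d1:-→d2:-→d3:-→d4:-→d5:-→d6:-→d7:-→d8:-→d9:-→d10:-→d11:-→d12:H2→d13:-→d14:-→d15:-→d16:H0 -> H0
  add 4.180.197.240/28 -> H6 at depth 28
  lookup 118.73.226.102: bits 01110110010010011110 walk d0:H1→d1:-→d2:-→d3:-→d4:-→d5:-→d6:-→d7:-→d8:-→d9:-→d10:-→d11:-→d12:H2→d13:-→d14:-→d15:-→d16:H0→d17:-→d18:-→d19:-→d20:H2 -> H2
  lookup 118.73.224.5: bits 01110110010010011110 walk d0:H1→d1:-→d2:-→d3:-→d4:-→d5:-→d6:-→d7:-→d8:-→d9:-→d10:-→d11:-→d12:H2→d13:-→d14:-→d15:-→d16:H0→d17:-→d18:-→d19:-→d20:H2 -> H2
  add 118.73.224.0/20 -> H3 at depth 20

== LOOKUPS ==
["H2","H6","H0","H0","H0","H2","H2","H0","H2","no-route","H1","H2","H2","H0","H2","H2"]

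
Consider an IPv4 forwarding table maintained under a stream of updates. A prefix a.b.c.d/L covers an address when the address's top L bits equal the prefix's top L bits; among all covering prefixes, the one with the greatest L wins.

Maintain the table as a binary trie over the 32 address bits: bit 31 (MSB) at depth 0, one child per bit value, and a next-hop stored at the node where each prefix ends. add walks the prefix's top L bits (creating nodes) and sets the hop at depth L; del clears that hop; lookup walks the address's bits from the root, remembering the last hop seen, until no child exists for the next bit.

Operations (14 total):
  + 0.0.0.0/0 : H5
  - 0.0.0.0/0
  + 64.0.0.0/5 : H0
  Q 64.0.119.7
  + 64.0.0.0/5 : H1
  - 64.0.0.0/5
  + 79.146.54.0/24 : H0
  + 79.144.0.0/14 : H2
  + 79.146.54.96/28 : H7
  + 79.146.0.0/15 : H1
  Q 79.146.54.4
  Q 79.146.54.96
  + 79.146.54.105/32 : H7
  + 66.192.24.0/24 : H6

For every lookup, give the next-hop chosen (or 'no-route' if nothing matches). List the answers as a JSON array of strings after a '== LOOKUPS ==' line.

Trace:
  + 0.0.0.0/0 (H5) depth=0
  - 0.0.0.0/0 clear@0
  + 64.0.0.0/5 (H0) depth=5
  Q 64.0.119.7: descend 01000 ; hops seen [H0] ; pick H0
  + 64.0.0.0/5 (H1) depth=5
  - 64.0.0.0/5 clear@5
  + 79.146.54.0/24 (H0) depth=24
  + 79.144.0.0/14 (H2) depth=14
  + 79.146.54.96/28 (H7) depth=28
  + 79.146.0.0/15 (H1) depth=15
  Q 79.146.54.4: descend 0100111110010010001101100 ; hops seen [H2,H1,H0] ; pick H0
  Q 79.146.54.96: descend 0100111110010010001101100110 ; hops seen [H2,H1,H0,H7] ; pick H7
  + 79.146.54.105/32 (H7) depth=32
  + 66.192.24.0/24 (H6) depth=24

== LOOKUPS ==
["H0","H0","H7"]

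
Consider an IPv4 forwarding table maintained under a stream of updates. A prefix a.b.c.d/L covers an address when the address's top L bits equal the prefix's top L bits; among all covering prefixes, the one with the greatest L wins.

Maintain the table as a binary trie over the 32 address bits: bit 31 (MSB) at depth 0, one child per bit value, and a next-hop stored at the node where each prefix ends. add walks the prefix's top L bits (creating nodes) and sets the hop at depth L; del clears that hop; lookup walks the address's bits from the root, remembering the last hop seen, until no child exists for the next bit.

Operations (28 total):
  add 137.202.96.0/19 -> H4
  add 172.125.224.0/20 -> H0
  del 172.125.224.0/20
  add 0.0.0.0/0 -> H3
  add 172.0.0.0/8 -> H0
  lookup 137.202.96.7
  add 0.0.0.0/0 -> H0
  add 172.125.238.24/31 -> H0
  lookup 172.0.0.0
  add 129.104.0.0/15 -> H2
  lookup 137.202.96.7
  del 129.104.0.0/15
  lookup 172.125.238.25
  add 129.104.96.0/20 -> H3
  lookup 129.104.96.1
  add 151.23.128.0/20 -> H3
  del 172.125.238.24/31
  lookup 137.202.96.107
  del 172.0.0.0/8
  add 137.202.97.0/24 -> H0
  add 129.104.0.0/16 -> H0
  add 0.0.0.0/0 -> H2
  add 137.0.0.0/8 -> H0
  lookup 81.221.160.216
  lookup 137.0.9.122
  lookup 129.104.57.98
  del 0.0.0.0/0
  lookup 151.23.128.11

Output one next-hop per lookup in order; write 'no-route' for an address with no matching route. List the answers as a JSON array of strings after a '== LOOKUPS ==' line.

Trace:
  add 137.202.96.0/19 -> H4 at depth 19
  add 172.125.224.0/20 -> H0 at depth 20
  del 172.125.224.0/20 (clear depth 20)
  add 0.0.0.0/0 -> H3 at depth 0
  add 172.0.0.0/8 -> H0 at depth 8
  ? 137.202.96.7  path d0:H3→d1:-→d2:-→d3:-→d4:-→d5:-→d6:-→d7:-→d8:-→d9:-→d10:-→d11:-→d12:-→d13:-→d14:-→d15:-→d16:-→d17:-→d18:-→d19:H4  best=H4
  add 0.0.0.0/0 -> H0 at depth 0
  add 172.125.238.24/31 -> H0 at depth 31
  ? 172.0.0.0  path d0:H0→d1:-→d2:-→d3:-→d4:-→d5:-→d6:-→d7:-→d8:H0→d9:-  best=H0
  add 129.104.0.0/15 -> H2 at depth 15
  ? 137.202.96.7  path d0:H0→d1:-→d2:-→d3:-→d4:-→d5:-→d6:-→d7:-→d8:-→d9:-→d10:-→d11:-→d12:-→d13:-→d14:-→d15:-→d16:-→d17:-→d18:-→d19:H4  best=H4
  del 129.104.0.0/15 (clear depth 15)
  ? 172.125.238.25  path d0:H0→d1:-→d2:-→d3:-→d4:-→d5:-→d6:-→d7:-→d8:H0→d9:-→d10:-→d11:-→d12:-→d13:-→d14:-→d15:-→d16:-→d17:-→d18:-→d19:-→d20:-→d21:-→d22:-→d23:-→d24:-→d25:-→d26:-→d27:-→d28:-→d29:-→d30:-→d31:H0  best=H0
  add 129.104.96.0/20 -> H3 at depth 20
  ? 129.104.96.1  path d0:H0→d1:-→d2:-→d3:-→d4:-→d5:-→d6:-→d7:-→d8:-→d9:-→d10:-→d11:-→d12:-→d13:-→d14:-→d15:-→d16:-→d17:-→d18:-→d19:-→d20:H3  best=H3
  add 151.23.128.0/20 -> H3 at depth 20
  del 172.125.238.24/31 (clear depth 31)
  ? 137.202.96.107  path d0:H0→d1:-→d2:-→d3:-→d4:-→d5:-→d6:-→d7:-→d8:-→d9:-→d10:-→d11:-→d12:-→d13:-→d14:-→d15:-→d16:-→d17:-→d18:-→d19:H4  best=H4
  del 172.0.0.0/8 (clear depth 8)
  add 137.202.97.0/24 -> H0 at depth 24
  add 129.104.0.0/16 -> H0 at depth 16
  add 0.0.0.0/0 -> H2 at depth 0
  add 137.0.0.0/8 -> H0 at depth 8
  ? 81.221.160.216  path d0:H2  best=H2
  ? 137.0.9.122  path d0:H2→d1:-→d2:-→d3:-→d4:-→d5:-→d6:-→d7:-→d8:H0  best=H0
  ? 129.104.57.98  path d0:H2→d1:-→d2:-→d3:-→d4:-→d5:-→d6:-→d7:-→d8:-→d9:-→d10:-→d11:-→d12:-→d13:-→d14:-→d15:-→d16:H0→d17:-  best=H0
  del 0.0.0.0/0 (clear depth 0)
  ? 151.23.128.11  path d0:-→d1:-→d2:-→d3:-→d4:-→d5:-→d6:-→d7:-→d8:-→d9:-→d10:-→d11:-→d12:-→d13:-→d14:-→d15:-→d16:-→d17:-→d18:-→d19:-→d20:H3  best=H3

== LOOKUPS ==
["H4","H0","H4","H0","H3","H4","H2","H0","H0","H3"]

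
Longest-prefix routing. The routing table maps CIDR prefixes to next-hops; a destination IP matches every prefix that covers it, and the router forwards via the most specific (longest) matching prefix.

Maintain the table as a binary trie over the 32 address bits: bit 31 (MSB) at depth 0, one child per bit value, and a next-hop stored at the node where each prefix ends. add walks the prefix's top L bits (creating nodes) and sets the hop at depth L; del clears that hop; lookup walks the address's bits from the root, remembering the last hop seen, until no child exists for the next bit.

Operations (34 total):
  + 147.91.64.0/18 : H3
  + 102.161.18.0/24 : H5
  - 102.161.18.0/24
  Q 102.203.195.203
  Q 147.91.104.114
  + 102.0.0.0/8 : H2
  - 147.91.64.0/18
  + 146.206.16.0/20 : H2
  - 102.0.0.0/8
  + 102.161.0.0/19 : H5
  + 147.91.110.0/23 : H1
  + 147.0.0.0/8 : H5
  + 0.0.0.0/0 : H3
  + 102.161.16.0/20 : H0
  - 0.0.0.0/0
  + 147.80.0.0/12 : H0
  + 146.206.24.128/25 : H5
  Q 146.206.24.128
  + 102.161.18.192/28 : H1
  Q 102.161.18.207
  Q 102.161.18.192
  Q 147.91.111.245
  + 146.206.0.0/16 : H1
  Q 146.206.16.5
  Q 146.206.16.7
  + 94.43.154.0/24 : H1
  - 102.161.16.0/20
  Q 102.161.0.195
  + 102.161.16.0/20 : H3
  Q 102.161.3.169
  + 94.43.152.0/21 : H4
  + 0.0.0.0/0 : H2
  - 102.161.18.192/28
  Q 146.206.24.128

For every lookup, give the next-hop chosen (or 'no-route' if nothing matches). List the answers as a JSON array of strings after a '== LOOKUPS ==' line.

Trace:
  + 147.91.64.0/18 (H3) depth=18
  + 102.161.18.0/24 (H5) depth=24
  - 102.161.18.0/24 clear@24
  lookup 102.203.195.203: bits 011001101 walk d0:-→d1:-→d2:-→d3:-→d4:-→d5:-→d6:-→d7:-→d8:-→d9:- -> no-route
  lookup 147.91.104.114: bits 100100110101101101 walk d0:-→d1:-→d2:-→d3:-→d4:-→d5:-→d6:-→d7:-→d8:-→d9:-→d10:-→d11:-→d12:-→d13:-→d14:-→d15:-→d16:-→d17:-→d18:H3 -> H3
  + 102.0.0.0/8 (H2) depth=8
  - 147.91.64.0/18 clear@18
  + 146.206.16.0/20 (H2) depth=20
  - 102.0.0.0/8 clear@8
  + 102.161.0.0/19 (H5) depth=19
  + 147.91.110.0/23 (H1) depth=23
  + 147.0.0.0/8 (H5) depth=8
  + 0.0.0.0/0 (H3) depth=0
  + 102.161.16.0/20 (H0) depth=20
  - 0.0.0.0/0 clear@0
  + 147.80.0.0/12 (H0) depth=12
  + 146.206.24.128/25 (H5) depth=25
  lookup 146.206.24.128: bits 1001001011001110000110001 walk d0:-→d1:-→d2:-→d3:-→d4:-→d5:-→d6:-→d7:-→d8:-→d9:-→d10:-→d11:-→d12:-→d13:-→d14:-→d15:-→d16:-→d17:-→d18:-→d19:-→d20:H2→d21:-→d22:-→d23:-→d24:-→d25:H5 -> H5
  + 102.161.18.192/28 (H1) depth=28
  lookup 102.161.18.207: bits 0110011010100001000100101100 walk d0:-→d1:-→d2:-→d3:-→d4:-→d5:-→d6:-→d7:-→d8:-→d9:-→d10:-→d11:-→d12:-→d13:-→d14:-→d15:-→d16:-→d17:-→d18:-→d19:H5→d20:H0→d21:-→d22:-→d23:-→d24:-→d25:-→d26:-→d27:-→d28:H1 -> H1
  lookup 102.161.18.192: bits 0110011010100001000100101100 walk d0:-→d1:-→d2:-→d3:-→d4:-→d5:-→d6:-→d7:-→d8:-→d9:-→d10:-→d11:-→d12:-→d13:-→d14:-→d15:-→d16:-→d17:-→d18:-→d19:H5→d20:H0→d21:-→d22:-→d23:-→d24:-→d25:-→d26:-→d27:-→d28:H1 -> H1
  lookup 147.91.111.245: bits 10010011010110110110111 walk d0:-→d1:-→d2:-→d3:-→d4:-→d5:-→d6:-→d7:-→d8:H5→d9:-→d10:-→d11:-→d12:H0→d13:-→d14:-→d15:-→d16:-→d17:-→d18:-→d19:-→d20:-→d21:-→d22:-→d23:H1 -> H1
  + 146.206.0.0/16 (H1) depth=16
  lookup 146.206.16.5: bits 10010010110011100001 walk d0:-→d1:-→d2:-→d3:-→d4:-→d5:-→d6:-→d7:-→d8:-→d9:-→d10:-→d11:-→d12:-→d13:-→d14:-→d15:-→d16:H1→d17:-→d18:-→d19:-→d20:H2 -> H2
  lookup 146.206.16.7: bits 10010010110011100001 walk d0:-→d1:-→d2:-→d3:-→d4:-→d5:-→d6:-→d7:-→d8:-→d9:-→d10:-→d11:-→d12:-→d13:-→d14:-→d15:-→d16:H1→d17:-→d18:-→d19:-→d20:H2 -> H2
  + 94.43.154.0/24 (H1) depth=24
  - 102.161.16.0/20 clear@20
  lookup 102.161.0.195: bits 0110011010100001000 walk d0:-→d1:-→d2:-→d3:-→d4:-→d5:-→d6:-→d7:-→d8:-→d9:-→d10:-→d11:-→d12:-→d13:-→d14:-→d15:-→d16:-→d17:-→d18:-→d19:H5 -> H5
  + 102.161.16.0/20 (H3) depth=20
  lookup 102.161.3.169: bits 0110011010100001000 walk d0:-→d1:-→d2:-→d3:-→d4:-→d5:-→d6:-→d7:-→d8:-→d9:-→d10:-→d11:-→d12:-→d13:-→d14:-→d15:-→d16:-→d17:-→d18:-→d19:H5 -> H5
  + 94.43.152.0/21 (H4) depth=21
  + 0.0.0.0/0 (H2) depth=0
  - 102.161.18.192/28 clear@28
  lookup 146.206.24.128: bits 1001001011001110000110001 walk d0:H2→d1:-→d2:-→d3:-→d4:-→d5:-→d6:-→d7:-→d8:-→d9:-→d10:-→d11:-→d12:-→d13:-→d14:-→d15:-→d16:H1→d17:-→d18:-→d19:-→d20:H2→d21:-→d22:-→d23:-→d24:-→d25:H5 -> H5

== LOOKUPS ==
["no-route","H3","H5","H1","H1","H1","H2","H2","H5","H5","H5"]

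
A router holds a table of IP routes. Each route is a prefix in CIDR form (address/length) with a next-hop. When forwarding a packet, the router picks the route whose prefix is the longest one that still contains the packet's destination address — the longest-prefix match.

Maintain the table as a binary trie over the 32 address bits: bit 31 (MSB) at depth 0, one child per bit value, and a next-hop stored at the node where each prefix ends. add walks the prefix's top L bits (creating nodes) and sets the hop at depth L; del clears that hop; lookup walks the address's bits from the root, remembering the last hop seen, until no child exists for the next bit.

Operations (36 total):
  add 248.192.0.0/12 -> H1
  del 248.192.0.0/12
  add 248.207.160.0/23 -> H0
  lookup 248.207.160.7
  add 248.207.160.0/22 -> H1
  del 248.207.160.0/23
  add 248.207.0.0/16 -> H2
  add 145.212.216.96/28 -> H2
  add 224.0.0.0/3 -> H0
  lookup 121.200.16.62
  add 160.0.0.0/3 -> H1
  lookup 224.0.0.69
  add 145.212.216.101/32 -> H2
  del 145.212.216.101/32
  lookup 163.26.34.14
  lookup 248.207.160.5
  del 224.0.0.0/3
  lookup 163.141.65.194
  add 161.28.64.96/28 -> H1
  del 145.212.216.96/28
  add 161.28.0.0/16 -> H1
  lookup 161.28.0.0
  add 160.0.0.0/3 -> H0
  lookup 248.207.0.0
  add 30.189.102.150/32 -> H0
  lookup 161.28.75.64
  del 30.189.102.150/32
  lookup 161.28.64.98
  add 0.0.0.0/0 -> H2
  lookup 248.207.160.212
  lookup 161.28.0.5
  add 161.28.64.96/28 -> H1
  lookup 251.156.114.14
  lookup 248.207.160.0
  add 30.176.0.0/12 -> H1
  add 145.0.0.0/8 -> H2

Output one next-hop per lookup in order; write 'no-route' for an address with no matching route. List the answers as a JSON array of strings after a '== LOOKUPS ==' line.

Trace:
  + 248.192.0.0/12 (H1) depth=12
  - 248.192.0.0/12 clear@12
  + 248.207.160.0/23 (H0) depth=23
  Q 248.207.160.7: descend 11111000110011111010000 ; hops seen [H0] ; pick H0
  + 248.207.160.0/22 (H1) depth=22
  - 248.207.160.0/23 clear@23
  + 248.207.0.0/16 (H2) depth=16
  + 145.212.216.96/28 (H2) depth=28
  + 224.0.0.0/3 (H0) depth=3
  Q 121.200.16.62: descend ε ; hops seen [∅] ; pick no-route
  + 160.0.0.0/3 (H1) depth=3
  Q 224.0.0.69: descend 111 ; hops seen [H0] ; pick H0
  + 145.212.216.101/32 (H2) depth=32
  - 145.212.216.101/32 clear@32
  Q 163.26.34.14: descend 101 ; hops seen [H1] ; pick H1
  Q 248.207.160.5: descend 11111000110011111010000 ; hops seen [H0,H2,H1] ; pick H1
  - 224.0.0.0/3 clear@3
  Q 163.141.65.194: descend 101 ; hops seen [H1] ; pick H1
  + 161.28.64.96/28 (H1) depth=28
  - 145.212.216.96/28 clear@28
  + 161.28.0.0/16 (H1) depth=16
  Q 161.28.0.0: descend 10100001000111000 ; hops seen [H1,H1] ; pick H1
  + 160.0.0.0/3 (H0) depth=3
  Q 248.207.0.0: descend 1111100011001111 ; hops seen [H2] ; pick H2
  + 30.189.102.150/32 (H0) depth=32
  Q 161.28.75.64: descend 10100001000111000100 ; hops seen [H0,H1] ; pick H1
  - 30.189.102.150/32 clear@32
  Q 161.28.64.98: descend 1010000100011100010000000110 ; hops seen [H0,H1,H1] ; pick H1
  + 0.0.0.0/0 (H2) depth=0
  Q 248.207.160.212: descend 11111000110011111010000 ; hops seen [H2,H2,H1] ; pick H1
  Q 161.28.0.5: descend 10100001000111000 ; hops seen [H2,H0,H1] ; pick H1
  + 161.28.64.96/28 (H1) depth=28
  Q 251.156.114.14: descend 111110 ; hops seen [H2] ; pick H2
  Q 248.207.160.0: descend 11111000110011111010000 ; hops seen [H2,H2,H1] ; pick H1
  + 30.176.0.0/12 (H1) depth=12
  + 145.0.0.0/8 (H2) depth=8

== LOOKUPS ==
["H0","no-route","H0","H1","H1","H1","H1","H2","H1","H1","H1","H1","H2","H1"]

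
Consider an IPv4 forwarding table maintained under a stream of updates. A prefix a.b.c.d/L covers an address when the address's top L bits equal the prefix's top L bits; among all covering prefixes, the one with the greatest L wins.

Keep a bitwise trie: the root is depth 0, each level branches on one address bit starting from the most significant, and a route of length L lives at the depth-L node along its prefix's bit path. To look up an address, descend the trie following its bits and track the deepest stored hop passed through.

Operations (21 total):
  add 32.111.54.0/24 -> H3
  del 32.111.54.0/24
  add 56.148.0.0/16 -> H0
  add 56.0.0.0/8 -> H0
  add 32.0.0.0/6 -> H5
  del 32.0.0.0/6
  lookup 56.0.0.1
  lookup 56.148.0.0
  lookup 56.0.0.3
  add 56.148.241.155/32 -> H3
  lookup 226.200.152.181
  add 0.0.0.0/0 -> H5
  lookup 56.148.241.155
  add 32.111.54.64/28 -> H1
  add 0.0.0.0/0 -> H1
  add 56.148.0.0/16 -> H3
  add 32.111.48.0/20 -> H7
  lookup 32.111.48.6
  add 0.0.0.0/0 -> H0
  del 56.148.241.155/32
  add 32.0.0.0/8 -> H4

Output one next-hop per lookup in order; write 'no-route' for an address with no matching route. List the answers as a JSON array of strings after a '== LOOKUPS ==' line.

Trace:
  + 32.111.54.0/24 (H3) depth=24
  del 32.111.54.0/24 (clear depth 24)
  + 56.148.0.0/16 (H0) depth=16
  + 56.0.0.0/8 (H0) depth=8
  + 32.0.0.0/6 (H5) depth=6
  del 32.0.0.0/6 (clear depth 6)
  ? 56.0.0.1  path d0:-→d1:-→d2:-→d3:-→d4:-→d5:-→d6:-→d7:-→d8:H0  best=H0
  ? 56.148.0.0  path d0:-→d1:-→d2:-→d3:-→d4:-→d5:-→d6:-→d7:-→d8:H0→d9:-→d10:-→d11:-→d12:-→d13:-→d14:-→d15:-→d16:H0  best=H0
  ? 56.0.0.3  path d0:-→d1:-→d2:-→d3:-→d4:-→d5:-→d6:-→d7:-→d8:H0  best=H0
  + 56.148.241.155/32 (H3) depth=32
  ? 226.200.152.181  path d0:-  best=no-route
  + 0.0.0.0/0 (H5) depth=0
  ? 56.148.241.155  path d0:H5→d1:-→d2:-→d3:-→d4:-→d5:-→d6:-→d7:-→d8:H0→d9:-→d10:-→d11:-→d12:-→d13:-→d14:-→d15:-→d16:H0→d17:-→d18:-→d19:-→d20:-→d21:-→d22:-→d23:-→d24:-→d25:-→d26:-→d27:-→d28:-→d29:-→d30:-→d31:-→d32:H3  best=H3
  + 32.111.54.64/28 (H1) depth=28
  + 0.0.0.0/0 (H1) depth=0
  + 56.148.0.0/16 (H3) depth=16
  + 32.111.48.0/20 (H7) depth=20
  ? 32.111.48.6  path d0:H1→d1:-→d2:-→d3:-→d4:-→d5:-→d6:-→d7:-→d8:-→d9:-→d10:-→d11:-→d12:-→d13:-→d14:-→d15:-→d16:-→d17:-→d18:-→d19:-→d20:H7→d21:-  best=H7
  + 0.0.0.0/0 (H0) depth=0
  del 56.148.241.155/32 (clear depth 32)
  + 32.0.0.0/8 (H4) depth=8

== LOOKUPS ==
["H0","H0","H0","no-route","H3","H7"]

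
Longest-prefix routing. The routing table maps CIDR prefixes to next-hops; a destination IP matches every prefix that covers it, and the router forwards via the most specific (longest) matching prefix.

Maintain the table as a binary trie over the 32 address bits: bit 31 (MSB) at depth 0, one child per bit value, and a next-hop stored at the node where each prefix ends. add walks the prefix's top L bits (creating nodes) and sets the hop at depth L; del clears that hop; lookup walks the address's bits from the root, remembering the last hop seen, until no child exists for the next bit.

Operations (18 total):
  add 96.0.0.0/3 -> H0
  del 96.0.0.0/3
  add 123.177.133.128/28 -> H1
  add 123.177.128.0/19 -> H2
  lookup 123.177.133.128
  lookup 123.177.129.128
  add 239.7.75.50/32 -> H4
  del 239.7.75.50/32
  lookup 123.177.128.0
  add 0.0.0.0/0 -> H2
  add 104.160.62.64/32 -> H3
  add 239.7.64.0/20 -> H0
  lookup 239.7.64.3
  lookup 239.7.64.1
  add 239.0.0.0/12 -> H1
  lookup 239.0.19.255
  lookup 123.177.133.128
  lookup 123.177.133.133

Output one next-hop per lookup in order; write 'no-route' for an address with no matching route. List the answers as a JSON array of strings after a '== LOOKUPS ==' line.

Process each operation:
  + 96.0.0.0/3 (H0) depth=3
  del 96.0.0.0/3 (clear depth 3)
  + 123.177.133.128/28 (H1) depth=28
  + 123.177.128.0/19 (H2) depth=19
  Q 123.177.133.128: descend 0111101110110001100001011000 ; hops seen [H2,H1] ; pick H1
  Q 123.177.129.128: descend 011110111011000110000 ; hops seen [H2] ; pick H2
  + 239.7.75.50/32 (H4) depth=32
  del 239.7.75.50/32 (clear depth 32)
  Q 123.177.128.0: descend 011110111011000110000 ; hops seen [H2] ; pick H2
  + 0.0.0.0/0 (H2) depth=0
  + 104.160.62.64/32 (H3) depth=32
  + 239.7.64.0/20 (H0) depth=20
  Q 239.7.64.3: descend 11101111000001110100 ; hops seen [H2,H0] ; pick H0
  Q 239.7.64.1: descend 11101111000001110100 ; hops seen [H2,H0] ; pick H0
  + 239.0.0.0/12 (H1) depth=12
  Q 239.0.19.255: descend 1110111100000 ; hops seen [H2,H1] ; pick H1
  Q 123.177.133.128: descend 0111101110110001100001011000 ; hops seen [H2,H2,H1] ; pick H1
  Q 123.177.133.133: descend 0111101110110001100001011000 ; hops seen [H2,H2,H1] ; pick H1

== LOOKUPS ==
["H1","H2","H2","H0","H0","H1","H1","H1"]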